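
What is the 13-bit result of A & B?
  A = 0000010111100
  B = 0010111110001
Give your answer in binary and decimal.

Apply & to each column (1 only where both bits are 1):
  0000010111100
& 0010111110001
---------------
  0000010110000

Answer: 0000010110000 (176)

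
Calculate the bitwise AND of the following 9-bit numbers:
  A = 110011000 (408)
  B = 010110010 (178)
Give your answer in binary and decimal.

Apply & to each column (1 only where both bits are 1):
  110011000
& 010110010
-----------
  010010000

Answer: 010010000 (144)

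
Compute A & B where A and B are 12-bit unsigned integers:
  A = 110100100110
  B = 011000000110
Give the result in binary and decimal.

Apply & to each column (1 only where both bits are 1):
  110100100110
& 011000000110
--------------
  010000000110

Answer: 010000000110 (1030)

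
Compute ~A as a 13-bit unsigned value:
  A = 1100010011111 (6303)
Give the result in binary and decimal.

Flip each bit (0->1, 1->0):
  1100010011111
  0011101100000

Answer: 0011101100000 (1888)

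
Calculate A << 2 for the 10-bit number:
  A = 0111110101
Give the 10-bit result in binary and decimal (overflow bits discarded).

Shift left by 2: drop the top 2 bit(s), append 2 zero(s) on the right.
  0111110101  ->  discard [01], keep [11110101], append 00
= 1111010100

Answer: 1111010100 (980)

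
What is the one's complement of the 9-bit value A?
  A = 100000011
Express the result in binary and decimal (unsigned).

Flip each bit (0->1, 1->0):
  100000011
  011111100

Answer: 011111100 (252)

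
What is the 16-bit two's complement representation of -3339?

1. Binary of +3339:  0000110100001011
2. Invert bits:     1111001011110100
3. Add 1:           1111001011110101

Answer: 1111001011110101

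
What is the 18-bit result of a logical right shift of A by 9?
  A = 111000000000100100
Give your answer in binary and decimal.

Logical shift right by 9: drop the bottom 9 bit(s), prepend 9 zero(s) on the left.
  111000000000100100  ->  keep [111000000], discard [000100100], prepend 000000000
= 000000000111000000

Answer: 000000000111000000 (448)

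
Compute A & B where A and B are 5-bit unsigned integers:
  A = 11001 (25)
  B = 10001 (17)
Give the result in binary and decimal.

Apply & to each column (1 only where both bits are 1):
  11001
& 10001
-------
  10001

Answer: 10001 (17)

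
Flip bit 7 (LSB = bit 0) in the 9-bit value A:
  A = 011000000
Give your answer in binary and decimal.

Mask = 1 << 7 = 010000000
Bit 7 of A is 1; XOR with the mask flips it to 0.
  011000000
^ 010000000
-----------
  001000000

Answer: 001000000 (64)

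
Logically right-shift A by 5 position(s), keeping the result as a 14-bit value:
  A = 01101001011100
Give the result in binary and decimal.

Logical shift right by 5: drop the bottom 5 bit(s), prepend 5 zero(s) on the left.
  01101001011100  ->  keep [011010010], discard [11100], prepend 00000
= 00000011010010

Answer: 00000011010010 (210)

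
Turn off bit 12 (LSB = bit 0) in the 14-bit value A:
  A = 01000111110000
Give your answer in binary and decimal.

Mask = ~(1 << 12) = 10111111111111
Bit 12 of A is 1, so AND-ing with the mask clears it to 0.
  01000111110000
& 10111111111111
----------------
  00000111110000

Answer: 00000111110000 (496)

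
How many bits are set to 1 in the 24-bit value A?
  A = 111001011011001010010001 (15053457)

111001011011001010010001
1-bits at positions (from bit 0 = LSB): 0, 4, 7, 9, 12, 13, 15, 16, 18, 21, 22, 23
Count = 12

Answer: 12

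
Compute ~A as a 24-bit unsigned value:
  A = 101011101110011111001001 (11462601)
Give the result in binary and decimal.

Flip each bit (0->1, 1->0):
  101011101110011111001001
  010100010001100000110110

Answer: 010100010001100000110110 (5314614)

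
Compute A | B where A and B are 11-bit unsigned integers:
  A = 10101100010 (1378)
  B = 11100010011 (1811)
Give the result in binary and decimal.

Apply | to each column (1 where either bit is 1):
  10101100010
| 11100010011
-------------
  11101110011

Answer: 11101110011 (1907)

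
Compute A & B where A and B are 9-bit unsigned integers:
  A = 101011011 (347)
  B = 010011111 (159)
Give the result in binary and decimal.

Apply & to each column (1 only where both bits are 1):
  101011011
& 010011111
-----------
  000011011

Answer: 000011011 (27)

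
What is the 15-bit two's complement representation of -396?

1. Binary of +396:  000000110001100
2. Invert bits:     111111001110011
3. Add 1:           111111001110100

Answer: 111111001110100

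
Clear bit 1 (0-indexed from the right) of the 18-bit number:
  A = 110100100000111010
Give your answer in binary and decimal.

Mask = ~(1 << 1) = 111111111111111101
Bit 1 of A is 1, so AND-ing with the mask clears it to 0.
  110100100000111010
& 111111111111111101
--------------------
  110100100000111000

Answer: 110100100000111000 (215096)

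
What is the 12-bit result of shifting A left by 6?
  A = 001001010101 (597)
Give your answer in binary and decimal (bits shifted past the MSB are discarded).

Shift left by 6: drop the top 6 bit(s), append 6 zero(s) on the right.
  001001010101  ->  discard [001001], keep [010101], append 000000
= 010101000000

Answer: 010101000000 (1344)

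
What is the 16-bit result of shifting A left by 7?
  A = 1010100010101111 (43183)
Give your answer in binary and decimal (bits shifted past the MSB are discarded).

Shift left by 7: drop the top 7 bit(s), append 7 zero(s) on the right.
  1010100010101111  ->  discard [1010100], keep [010101111], append 0000000
= 0101011110000000

Answer: 0101011110000000 (22400)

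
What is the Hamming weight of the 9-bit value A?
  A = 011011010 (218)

011011010
1-bits at positions (from bit 0 = LSB): 1, 3, 4, 6, 7
Count = 5

Answer: 5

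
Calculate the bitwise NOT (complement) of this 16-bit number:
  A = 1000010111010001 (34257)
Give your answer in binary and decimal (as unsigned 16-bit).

Flip each bit (0->1, 1->0):
  1000010111010001
  0111101000101110

Answer: 0111101000101110 (31278)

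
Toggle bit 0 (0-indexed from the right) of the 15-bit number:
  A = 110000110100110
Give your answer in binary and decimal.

Mask = 1 << 0 = 000000000000001
Bit 0 of A is 0; XOR with the mask flips it to 1.
  110000110100110
^ 000000000000001
-----------------
  110000110100111

Answer: 110000110100111 (24999)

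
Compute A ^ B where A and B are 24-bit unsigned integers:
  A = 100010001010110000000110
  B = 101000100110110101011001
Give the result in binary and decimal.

Apply ^ to each column (1 where bits differ):
  100010001010110000000110
^ 101000100110110101011001
--------------------------
  001010101100000101011111

Answer: 001010101100000101011111 (2802015)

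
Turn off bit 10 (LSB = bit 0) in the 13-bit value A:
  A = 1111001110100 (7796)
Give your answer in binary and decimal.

Mask = ~(1 << 10) = 1101111111111
Bit 10 of A is 1, so AND-ing with the mask clears it to 0.
  1111001110100
& 1101111111111
---------------
  1101001110100

Answer: 1101001110100 (6772)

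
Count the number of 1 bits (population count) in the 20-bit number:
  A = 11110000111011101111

11110000111011101111
1-bits at positions (from bit 0 = LSB): 0, 1, 2, 3, 5, 6, 7, 9, 10, 11, 16, 17, 18, 19
Count = 14

Answer: 14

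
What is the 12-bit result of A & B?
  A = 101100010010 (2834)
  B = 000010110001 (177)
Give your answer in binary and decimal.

Apply & to each column (1 only where both bits are 1):
  101100010010
& 000010110001
--------------
  000000010000

Answer: 000000010000 (16)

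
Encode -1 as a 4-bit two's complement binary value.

1. Binary of +1:  0001
2. Invert bits:     1110
3. Add 1:           1111

Answer: 1111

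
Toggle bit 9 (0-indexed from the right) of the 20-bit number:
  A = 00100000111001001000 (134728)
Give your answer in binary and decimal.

Mask = 1 << 9 = 00000000001000000000
Bit 9 of A is 1; XOR with the mask flips it to 0.
  00100000111001001000
^ 00000000001000000000
----------------------
  00100000110001001000

Answer: 00100000110001001000 (134216)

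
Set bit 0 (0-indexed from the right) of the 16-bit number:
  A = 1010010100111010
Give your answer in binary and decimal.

Mask = 1 << 0 = 0000000000000001
Bit 0 of A is 0, so OR-ing with the mask flips it to 1.
  1010010100111010
| 0000000000000001
------------------
  1010010100111011

Answer: 1010010100111011 (42299)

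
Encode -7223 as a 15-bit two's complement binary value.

1. Binary of +7223:  001110000110111
2. Invert bits:     110001111001000
3. Add 1:           110001111001001

Answer: 110001111001001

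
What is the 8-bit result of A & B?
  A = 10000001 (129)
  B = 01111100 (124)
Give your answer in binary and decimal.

Apply & to each column (1 only where both bits are 1):
  10000001
& 01111100
----------
  00000000

Answer: 00000000 (0)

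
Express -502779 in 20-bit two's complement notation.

1. Binary of +502779:  01111010101111111011
2. Invert bits:     10000101010000000100
3. Add 1:           10000101010000000101

Answer: 10000101010000000101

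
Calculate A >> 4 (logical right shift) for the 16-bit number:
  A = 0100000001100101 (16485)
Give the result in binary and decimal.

Logical shift right by 4: drop the bottom 4 bit(s), prepend 4 zero(s) on the left.
  0100000001100101  ->  keep [010000000110], discard [0101], prepend 0000
= 0000010000000110

Answer: 0000010000000110 (1030)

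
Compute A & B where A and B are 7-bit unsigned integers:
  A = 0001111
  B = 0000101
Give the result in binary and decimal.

Apply & to each column (1 only where both bits are 1):
  0001111
& 0000101
---------
  0000101

Answer: 0000101 (5)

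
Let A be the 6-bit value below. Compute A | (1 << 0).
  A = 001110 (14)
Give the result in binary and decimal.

Mask = 1 << 0 = 000001
Bit 0 of A is 0, so OR-ing with the mask flips it to 1.
  001110
| 000001
--------
  001111

Answer: 001111 (15)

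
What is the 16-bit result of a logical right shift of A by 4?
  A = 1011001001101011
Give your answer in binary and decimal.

Logical shift right by 4: drop the bottom 4 bit(s), prepend 4 zero(s) on the left.
  1011001001101011  ->  keep [101100100110], discard [1011], prepend 0000
= 0000101100100110

Answer: 0000101100100110 (2854)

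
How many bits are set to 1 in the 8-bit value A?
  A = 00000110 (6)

00000110
1-bits at positions (from bit 0 = LSB): 1, 2
Count = 2

Answer: 2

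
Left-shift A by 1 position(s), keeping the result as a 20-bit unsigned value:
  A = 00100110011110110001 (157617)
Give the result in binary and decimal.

Shift left by 1: drop the top 1 bit(s), append 1 zero(s) on the right.
  00100110011110110001  ->  discard [0], keep [0100110011110110001], append 0
= 01001100111101100010

Answer: 01001100111101100010 (315234)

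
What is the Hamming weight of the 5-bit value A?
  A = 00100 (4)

00100
1-bits at positions (from bit 0 = LSB): 2
Count = 1

Answer: 1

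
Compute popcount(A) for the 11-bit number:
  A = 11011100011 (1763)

11011100011
1-bits at positions (from bit 0 = LSB): 0, 1, 5, 6, 7, 9, 10
Count = 7

Answer: 7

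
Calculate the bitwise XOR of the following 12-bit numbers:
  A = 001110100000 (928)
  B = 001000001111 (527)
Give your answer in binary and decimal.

Apply ^ to each column (1 where bits differ):
  001110100000
^ 001000001111
--------------
  000110101111

Answer: 000110101111 (431)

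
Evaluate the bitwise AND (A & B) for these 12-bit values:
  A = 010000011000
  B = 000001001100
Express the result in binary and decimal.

Apply & to each column (1 only where both bits are 1):
  010000011000
& 000001001100
--------------
  000000001000

Answer: 000000001000 (8)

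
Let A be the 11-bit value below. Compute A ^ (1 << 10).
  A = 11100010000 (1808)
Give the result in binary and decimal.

Mask = 1 << 10 = 10000000000
Bit 10 of A is 1; XOR with the mask flips it to 0.
  11100010000
^ 10000000000
-------------
  01100010000

Answer: 01100010000 (784)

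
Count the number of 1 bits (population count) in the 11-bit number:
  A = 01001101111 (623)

01001101111
1-bits at positions (from bit 0 = LSB): 0, 1, 2, 3, 5, 6, 9
Count = 7

Answer: 7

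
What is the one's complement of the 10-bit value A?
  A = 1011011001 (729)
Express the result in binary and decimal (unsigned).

Flip each bit (0->1, 1->0):
  1011011001
  0100100110

Answer: 0100100110 (294)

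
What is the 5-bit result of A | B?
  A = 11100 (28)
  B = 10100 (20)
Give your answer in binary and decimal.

Apply | to each column (1 where either bit is 1):
  11100
| 10100
-------
  11100

Answer: 11100 (28)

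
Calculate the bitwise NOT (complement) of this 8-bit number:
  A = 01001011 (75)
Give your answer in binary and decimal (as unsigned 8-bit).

Flip each bit (0->1, 1->0):
  01001011
  10110100

Answer: 10110100 (180)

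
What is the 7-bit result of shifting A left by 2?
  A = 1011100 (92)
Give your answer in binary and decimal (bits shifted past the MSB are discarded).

Shift left by 2: drop the top 2 bit(s), append 2 zero(s) on the right.
  1011100  ->  discard [10], keep [11100], append 00
= 1110000

Answer: 1110000 (112)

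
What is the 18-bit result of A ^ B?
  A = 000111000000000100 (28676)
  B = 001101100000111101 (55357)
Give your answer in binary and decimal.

Apply ^ to each column (1 where bits differ):
  000111000000000100
^ 001101100000111101
--------------------
  001010100000111001

Answer: 001010100000111001 (43065)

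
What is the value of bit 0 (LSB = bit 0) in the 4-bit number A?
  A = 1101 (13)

Bit 0 is the 1st from the right.
  1101
     ^
That bit is 1.

Answer: 1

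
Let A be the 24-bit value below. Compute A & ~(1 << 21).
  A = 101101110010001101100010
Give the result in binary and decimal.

Mask = ~(1 << 21) = 110111111111111111111111
Bit 21 of A is 1, so AND-ing with the mask clears it to 0.
  101101110010001101100010
& 110111111111111111111111
--------------------------
  100101110010001101100010

Answer: 100101110010001101100010 (9904994)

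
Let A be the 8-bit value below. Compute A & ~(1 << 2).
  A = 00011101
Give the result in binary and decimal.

Mask = ~(1 << 2) = 11111011
Bit 2 of A is 1, so AND-ing with the mask clears it to 0.
  00011101
& 11111011
----------
  00011001

Answer: 00011001 (25)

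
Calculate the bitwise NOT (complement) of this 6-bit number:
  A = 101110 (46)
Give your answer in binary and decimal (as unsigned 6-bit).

Flip each bit (0->1, 1->0):
  101110
  010001

Answer: 010001 (17)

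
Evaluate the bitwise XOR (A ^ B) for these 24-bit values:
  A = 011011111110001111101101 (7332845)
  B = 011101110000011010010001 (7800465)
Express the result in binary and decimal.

Apply ^ to each column (1 where bits differ):
  011011111110001111101101
^ 011101110000011010010001
--------------------------
  000110001110010101111100

Answer: 000110001110010101111100 (1631612)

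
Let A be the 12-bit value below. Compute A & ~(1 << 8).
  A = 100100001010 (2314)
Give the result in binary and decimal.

Mask = ~(1 << 8) = 111011111111
Bit 8 of A is 1, so AND-ing with the mask clears it to 0.
  100100001010
& 111011111111
--------------
  100000001010

Answer: 100000001010 (2058)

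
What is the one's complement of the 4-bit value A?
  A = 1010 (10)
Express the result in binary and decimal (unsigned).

Flip each bit (0->1, 1->0):
  1010
  0101

Answer: 0101 (5)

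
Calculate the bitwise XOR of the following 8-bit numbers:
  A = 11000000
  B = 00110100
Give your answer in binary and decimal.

Apply ^ to each column (1 where bits differ):
  11000000
^ 00110100
----------
  11110100

Answer: 11110100 (244)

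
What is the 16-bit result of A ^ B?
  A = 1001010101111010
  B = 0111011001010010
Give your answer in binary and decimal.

Apply ^ to each column (1 where bits differ):
  1001010101111010
^ 0111011001010010
------------------
  1110001100101000

Answer: 1110001100101000 (58152)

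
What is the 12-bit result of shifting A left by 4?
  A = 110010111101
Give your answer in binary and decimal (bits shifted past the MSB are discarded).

Shift left by 4: drop the top 4 bit(s), append 4 zero(s) on the right.
  110010111101  ->  discard [1100], keep [10111101], append 0000
= 101111010000

Answer: 101111010000 (3024)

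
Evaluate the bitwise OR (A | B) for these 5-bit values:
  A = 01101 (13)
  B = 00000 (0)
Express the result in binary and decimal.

Apply | to each column (1 where either bit is 1):
  01101
| 00000
-------
  01101

Answer: 01101 (13)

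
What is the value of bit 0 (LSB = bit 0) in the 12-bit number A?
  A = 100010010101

Bit 0 is the 1st from the right.
  100010010101
             ^
That bit is 1.

Answer: 1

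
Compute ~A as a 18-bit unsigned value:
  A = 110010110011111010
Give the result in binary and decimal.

Flip each bit (0->1, 1->0):
  110010110011111010
  001101001100000101

Answer: 001101001100000101 (54021)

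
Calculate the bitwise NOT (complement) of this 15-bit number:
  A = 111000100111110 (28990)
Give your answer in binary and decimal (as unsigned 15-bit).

Flip each bit (0->1, 1->0):
  111000100111110
  000111011000001

Answer: 000111011000001 (3777)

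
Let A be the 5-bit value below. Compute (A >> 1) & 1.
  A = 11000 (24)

Bit 1 is the 2nd from the right.
  11000
     ^
That bit is 0.

Answer: 0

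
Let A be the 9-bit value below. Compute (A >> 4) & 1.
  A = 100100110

Bit 4 is the 5th from the right.
  100100110
      ^
That bit is 0.

Answer: 0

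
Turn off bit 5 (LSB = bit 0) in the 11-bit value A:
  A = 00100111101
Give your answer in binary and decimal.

Mask = ~(1 << 5) = 11111011111
Bit 5 of A is 1, so AND-ing with the mask clears it to 0.
  00100111101
& 11111011111
-------------
  00100011101

Answer: 00100011101 (285)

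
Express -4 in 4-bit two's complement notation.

1. Binary of +4:  0100
2. Invert bits:     1011
3. Add 1:           1100

Answer: 1100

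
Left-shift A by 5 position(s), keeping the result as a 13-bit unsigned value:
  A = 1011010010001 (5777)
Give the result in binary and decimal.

Shift left by 5: drop the top 5 bit(s), append 5 zero(s) on the right.
  1011010010001  ->  discard [10110], keep [10010001], append 00000
= 1001000100000

Answer: 1001000100000 (4640)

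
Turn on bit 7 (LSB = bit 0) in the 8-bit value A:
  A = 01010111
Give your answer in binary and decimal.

Mask = 1 << 7 = 10000000
Bit 7 of A is 0, so OR-ing with the mask flips it to 1.
  01010111
| 10000000
----------
  11010111

Answer: 11010111 (215)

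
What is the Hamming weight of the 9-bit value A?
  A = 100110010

100110010
1-bits at positions (from bit 0 = LSB): 1, 4, 5, 8
Count = 4

Answer: 4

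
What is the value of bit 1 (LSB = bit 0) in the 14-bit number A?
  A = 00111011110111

Bit 1 is the 2nd from the right.
  00111011110111
              ^
That bit is 1.

Answer: 1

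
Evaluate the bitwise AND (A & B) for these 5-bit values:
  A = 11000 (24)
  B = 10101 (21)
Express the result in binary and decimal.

Apply & to each column (1 only where both bits are 1):
  11000
& 10101
-------
  10000

Answer: 10000 (16)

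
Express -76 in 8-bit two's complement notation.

1. Binary of +76:  01001100
2. Invert bits:     10110011
3. Add 1:           10110100

Answer: 10110100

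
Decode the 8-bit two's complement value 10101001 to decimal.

MSB is 1, so the value is negative. Find the magnitude:
1. Invert bits:  01010110
2. Add 1:        01010111  = 87
3. Apply sign:   -87

Answer: -87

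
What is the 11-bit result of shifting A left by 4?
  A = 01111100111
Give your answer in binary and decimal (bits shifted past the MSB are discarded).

Shift left by 4: drop the top 4 bit(s), append 4 zero(s) on the right.
  01111100111  ->  discard [0111], keep [1100111], append 0000
= 11001110000

Answer: 11001110000 (1648)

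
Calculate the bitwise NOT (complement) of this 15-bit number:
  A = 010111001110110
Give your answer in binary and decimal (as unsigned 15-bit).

Flip each bit (0->1, 1->0):
  010111001110110
  101000110001001

Answer: 101000110001001 (20873)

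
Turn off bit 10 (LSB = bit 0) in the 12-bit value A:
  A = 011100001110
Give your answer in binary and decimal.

Mask = ~(1 << 10) = 101111111111
Bit 10 of A is 1, so AND-ing with the mask clears it to 0.
  011100001110
& 101111111111
--------------
  001100001110

Answer: 001100001110 (782)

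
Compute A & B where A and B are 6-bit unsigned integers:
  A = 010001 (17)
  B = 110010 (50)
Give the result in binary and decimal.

Apply & to each column (1 only where both bits are 1):
  010001
& 110010
--------
  010000

Answer: 010000 (16)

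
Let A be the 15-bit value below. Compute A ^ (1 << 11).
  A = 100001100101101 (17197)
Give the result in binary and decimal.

Mask = 1 << 11 = 000100000000000
Bit 11 of A is 0; XOR with the mask flips it to 1.
  100001100101101
^ 000100000000000
-----------------
  100101100101101

Answer: 100101100101101 (19245)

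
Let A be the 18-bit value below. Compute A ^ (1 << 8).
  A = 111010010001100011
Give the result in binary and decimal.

Mask = 1 << 8 = 000000000100000000
Bit 8 of A is 0; XOR with the mask flips it to 1.
  111010010001100011
^ 000000000100000000
--------------------
  111010010101100011

Answer: 111010010101100011 (238947)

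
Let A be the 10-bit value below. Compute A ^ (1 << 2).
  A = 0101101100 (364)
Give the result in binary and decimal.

Mask = 1 << 2 = 0000000100
Bit 2 of A is 1; XOR with the mask flips it to 0.
  0101101100
^ 0000000100
------------
  0101101000

Answer: 0101101000 (360)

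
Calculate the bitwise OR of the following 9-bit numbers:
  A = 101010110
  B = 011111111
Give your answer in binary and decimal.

Apply | to each column (1 where either bit is 1):
  101010110
| 011111111
-----------
  111111111

Answer: 111111111 (511)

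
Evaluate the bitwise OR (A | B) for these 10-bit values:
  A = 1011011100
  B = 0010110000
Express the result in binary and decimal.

Apply | to each column (1 where either bit is 1):
  1011011100
| 0010110000
------------
  1011111100

Answer: 1011111100 (764)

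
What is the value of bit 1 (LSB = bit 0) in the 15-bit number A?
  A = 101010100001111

Bit 1 is the 2nd from the right.
  101010100001111
               ^
That bit is 1.

Answer: 1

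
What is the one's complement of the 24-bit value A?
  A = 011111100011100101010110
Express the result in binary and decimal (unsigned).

Flip each bit (0->1, 1->0):
  011111100011100101010110
  100000011100011010101001

Answer: 100000011100011010101001 (8505001)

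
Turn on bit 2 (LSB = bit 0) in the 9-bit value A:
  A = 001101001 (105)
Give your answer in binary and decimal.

Mask = 1 << 2 = 000000100
Bit 2 of A is 0, so OR-ing with the mask flips it to 1.
  001101001
| 000000100
-----------
  001101101

Answer: 001101101 (109)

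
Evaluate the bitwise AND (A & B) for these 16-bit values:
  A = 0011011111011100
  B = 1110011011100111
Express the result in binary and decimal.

Apply & to each column (1 only where both bits are 1):
  0011011111011100
& 1110011011100111
------------------
  0010011011000100

Answer: 0010011011000100 (9924)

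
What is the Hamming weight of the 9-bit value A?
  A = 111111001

111111001
1-bits at positions (from bit 0 = LSB): 0, 3, 4, 5, 6, 7, 8
Count = 7

Answer: 7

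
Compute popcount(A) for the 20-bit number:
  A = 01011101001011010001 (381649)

01011101001011010001
1-bits at positions (from bit 0 = LSB): 0, 4, 6, 7, 9, 12, 14, 15, 16, 18
Count = 10

Answer: 10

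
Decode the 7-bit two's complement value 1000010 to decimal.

MSB is 1, so the value is negative. Find the magnitude:
1. Invert bits:  0111101
2. Add 1:        0111110  = 62
3. Apply sign:   -62

Answer: -62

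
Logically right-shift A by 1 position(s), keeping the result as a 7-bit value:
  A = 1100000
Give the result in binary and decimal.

Logical shift right by 1: drop the bottom 1 bit(s), prepend 1 zero(s) on the left.
  1100000  ->  keep [110000], discard [0], prepend 0
= 0110000

Answer: 0110000 (48)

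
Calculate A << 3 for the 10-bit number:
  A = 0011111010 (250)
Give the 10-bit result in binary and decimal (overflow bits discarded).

Shift left by 3: drop the top 3 bit(s), append 3 zero(s) on the right.
  0011111010  ->  discard [001], keep [1111010], append 000
= 1111010000

Answer: 1111010000 (976)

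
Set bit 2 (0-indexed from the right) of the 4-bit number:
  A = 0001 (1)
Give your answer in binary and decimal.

Mask = 1 << 2 = 0100
Bit 2 of A is 0, so OR-ing with the mask flips it to 1.
  0001
| 0100
------
  0101

Answer: 0101 (5)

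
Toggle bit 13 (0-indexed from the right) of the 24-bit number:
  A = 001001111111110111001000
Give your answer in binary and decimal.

Mask = 1 << 13 = 000000000010000000000000
Bit 13 of A is 1; XOR with the mask flips it to 0.
  001001111111110111001000
^ 000000000010000000000000
--------------------------
  001001111101110111001000

Answer: 001001111101110111001000 (2612680)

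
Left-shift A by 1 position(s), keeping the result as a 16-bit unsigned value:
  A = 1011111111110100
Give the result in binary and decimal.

Shift left by 1: drop the top 1 bit(s), append 1 zero(s) on the right.
  1011111111110100  ->  discard [1], keep [011111111110100], append 0
= 0111111111101000

Answer: 0111111111101000 (32744)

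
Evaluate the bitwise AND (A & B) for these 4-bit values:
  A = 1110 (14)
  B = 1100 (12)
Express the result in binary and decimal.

Apply & to each column (1 only where both bits are 1):
  1110
& 1100
------
  1100

Answer: 1100 (12)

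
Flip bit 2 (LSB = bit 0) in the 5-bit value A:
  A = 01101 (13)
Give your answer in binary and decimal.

Mask = 1 << 2 = 00100
Bit 2 of A is 1; XOR with the mask flips it to 0.
  01101
^ 00100
-------
  01001

Answer: 01001 (9)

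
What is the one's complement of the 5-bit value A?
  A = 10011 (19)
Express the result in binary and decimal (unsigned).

Flip each bit (0->1, 1->0):
  10011
  01100

Answer: 01100 (12)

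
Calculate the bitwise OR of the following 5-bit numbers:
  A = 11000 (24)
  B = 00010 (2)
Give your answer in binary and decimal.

Apply | to each column (1 where either bit is 1):
  11000
| 00010
-------
  11010

Answer: 11010 (26)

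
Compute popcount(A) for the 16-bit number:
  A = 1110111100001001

1110111100001001
1-bits at positions (from bit 0 = LSB): 0, 3, 8, 9, 10, 11, 13, 14, 15
Count = 9

Answer: 9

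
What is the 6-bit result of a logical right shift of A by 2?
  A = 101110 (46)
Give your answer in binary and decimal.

Logical shift right by 2: drop the bottom 2 bit(s), prepend 2 zero(s) on the left.
  101110  ->  keep [1011], discard [10], prepend 00
= 001011

Answer: 001011 (11)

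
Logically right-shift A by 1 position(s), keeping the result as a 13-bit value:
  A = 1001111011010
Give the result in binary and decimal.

Logical shift right by 1: drop the bottom 1 bit(s), prepend 1 zero(s) on the left.
  1001111011010  ->  keep [100111101101], discard [0], prepend 0
= 0100111101101

Answer: 0100111101101 (2541)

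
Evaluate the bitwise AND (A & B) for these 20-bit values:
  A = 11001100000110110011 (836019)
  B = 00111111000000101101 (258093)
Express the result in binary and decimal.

Apply & to each column (1 only where both bits are 1):
  11001100000110110011
& 00111111000000101101
----------------------
  00001100000000100001

Answer: 00001100000000100001 (49185)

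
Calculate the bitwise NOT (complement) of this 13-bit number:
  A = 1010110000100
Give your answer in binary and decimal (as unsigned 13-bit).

Flip each bit (0->1, 1->0):
  1010110000100
  0101001111011

Answer: 0101001111011 (2683)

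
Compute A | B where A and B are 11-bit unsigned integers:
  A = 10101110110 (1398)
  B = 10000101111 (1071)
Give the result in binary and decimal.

Apply | to each column (1 where either bit is 1):
  10101110110
| 10000101111
-------------
  10101111111

Answer: 10101111111 (1407)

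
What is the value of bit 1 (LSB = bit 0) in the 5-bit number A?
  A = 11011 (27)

Bit 1 is the 2nd from the right.
  11011
     ^
That bit is 1.

Answer: 1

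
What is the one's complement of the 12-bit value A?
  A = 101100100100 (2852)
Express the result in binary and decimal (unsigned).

Flip each bit (0->1, 1->0):
  101100100100
  010011011011

Answer: 010011011011 (1243)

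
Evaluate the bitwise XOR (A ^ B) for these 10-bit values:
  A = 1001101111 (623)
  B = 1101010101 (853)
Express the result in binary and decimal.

Apply ^ to each column (1 where bits differ):
  1001101111
^ 1101010101
------------
  0100111010

Answer: 0100111010 (314)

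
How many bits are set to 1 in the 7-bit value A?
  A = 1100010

1100010
1-bits at positions (from bit 0 = LSB): 1, 5, 6
Count = 3

Answer: 3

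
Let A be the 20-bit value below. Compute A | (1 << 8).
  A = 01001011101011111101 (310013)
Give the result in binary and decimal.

Mask = 1 << 8 = 00000000000100000000
Bit 8 of A is 0, so OR-ing with the mask flips it to 1.
  01001011101011111101
| 00000000000100000000
----------------------
  01001011101111111101

Answer: 01001011101111111101 (310269)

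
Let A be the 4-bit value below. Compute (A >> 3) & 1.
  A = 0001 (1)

Bit 3 is the 4th from the right.
  0001
  ^
That bit is 0.

Answer: 0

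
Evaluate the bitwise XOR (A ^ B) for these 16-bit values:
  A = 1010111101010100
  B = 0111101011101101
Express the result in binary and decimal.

Apply ^ to each column (1 where bits differ):
  1010111101010100
^ 0111101011101101
------------------
  1101010110111001

Answer: 1101010110111001 (54713)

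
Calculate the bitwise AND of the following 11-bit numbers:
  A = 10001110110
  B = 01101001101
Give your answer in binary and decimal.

Apply & to each column (1 only where both bits are 1):
  10001110110
& 01101001101
-------------
  00001000100

Answer: 00001000100 (68)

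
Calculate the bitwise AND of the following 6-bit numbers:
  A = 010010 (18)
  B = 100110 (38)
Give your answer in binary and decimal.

Apply & to each column (1 only where both bits are 1):
  010010
& 100110
--------
  000010

Answer: 000010 (2)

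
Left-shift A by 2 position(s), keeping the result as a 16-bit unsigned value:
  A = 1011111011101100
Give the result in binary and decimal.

Shift left by 2: drop the top 2 bit(s), append 2 zero(s) on the right.
  1011111011101100  ->  discard [10], keep [11111011101100], append 00
= 1111101110110000

Answer: 1111101110110000 (64432)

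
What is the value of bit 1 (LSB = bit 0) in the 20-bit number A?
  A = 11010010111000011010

Bit 1 is the 2nd from the right.
  11010010111000011010
                    ^
That bit is 1.

Answer: 1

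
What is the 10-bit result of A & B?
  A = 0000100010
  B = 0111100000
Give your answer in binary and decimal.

Apply & to each column (1 only where both bits are 1):
  0000100010
& 0111100000
------------
  0000100000

Answer: 0000100000 (32)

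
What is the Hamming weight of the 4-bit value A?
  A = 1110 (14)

1110
1-bits at positions (from bit 0 = LSB): 1, 2, 3
Count = 3

Answer: 3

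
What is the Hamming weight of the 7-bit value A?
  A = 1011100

1011100
1-bits at positions (from bit 0 = LSB): 2, 3, 4, 6
Count = 4

Answer: 4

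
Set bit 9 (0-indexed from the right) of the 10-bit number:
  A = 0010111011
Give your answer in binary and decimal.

Mask = 1 << 9 = 1000000000
Bit 9 of A is 0, so OR-ing with the mask flips it to 1.
  0010111011
| 1000000000
------------
  1010111011

Answer: 1010111011 (699)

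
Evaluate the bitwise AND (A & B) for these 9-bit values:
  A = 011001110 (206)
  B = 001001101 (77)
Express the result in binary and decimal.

Apply & to each column (1 only where both bits are 1):
  011001110
& 001001101
-----------
  001001100

Answer: 001001100 (76)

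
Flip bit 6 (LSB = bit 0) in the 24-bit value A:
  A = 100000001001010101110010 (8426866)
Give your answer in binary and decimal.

Mask = 1 << 6 = 000000000000000001000000
Bit 6 of A is 1; XOR with the mask flips it to 0.
  100000001001010101110010
^ 000000000000000001000000
--------------------------
  100000001001010100110010

Answer: 100000001001010100110010 (8426802)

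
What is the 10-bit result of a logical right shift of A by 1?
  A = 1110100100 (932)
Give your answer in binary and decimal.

Logical shift right by 1: drop the bottom 1 bit(s), prepend 1 zero(s) on the left.
  1110100100  ->  keep [111010010], discard [0], prepend 0
= 0111010010

Answer: 0111010010 (466)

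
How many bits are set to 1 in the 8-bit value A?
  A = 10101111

10101111
1-bits at positions (from bit 0 = LSB): 0, 1, 2, 3, 5, 7
Count = 6

Answer: 6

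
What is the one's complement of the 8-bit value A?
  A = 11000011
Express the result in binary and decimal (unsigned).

Flip each bit (0->1, 1->0):
  11000011
  00111100

Answer: 00111100 (60)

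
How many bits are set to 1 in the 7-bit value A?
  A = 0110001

0110001
1-bits at positions (from bit 0 = LSB): 0, 4, 5
Count = 3

Answer: 3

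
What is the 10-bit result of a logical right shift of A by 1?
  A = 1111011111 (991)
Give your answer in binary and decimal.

Logical shift right by 1: drop the bottom 1 bit(s), prepend 1 zero(s) on the left.
  1111011111  ->  keep [111101111], discard [1], prepend 0
= 0111101111

Answer: 0111101111 (495)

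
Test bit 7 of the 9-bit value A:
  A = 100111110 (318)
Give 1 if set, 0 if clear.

Bit 7 is the 8th from the right.
  100111110
   ^
That bit is 0.

Answer: 0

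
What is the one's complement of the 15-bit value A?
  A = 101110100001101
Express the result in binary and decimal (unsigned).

Flip each bit (0->1, 1->0):
  101110100001101
  010001011110010

Answer: 010001011110010 (8946)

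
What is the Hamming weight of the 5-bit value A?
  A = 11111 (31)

11111
1-bits at positions (from bit 0 = LSB): 0, 1, 2, 3, 4
Count = 5

Answer: 5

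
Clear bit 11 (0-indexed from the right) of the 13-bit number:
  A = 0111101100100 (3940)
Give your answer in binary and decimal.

Mask = ~(1 << 11) = 1011111111111
Bit 11 of A is 1, so AND-ing with the mask clears it to 0.
  0111101100100
& 1011111111111
---------------
  0011101100100

Answer: 0011101100100 (1892)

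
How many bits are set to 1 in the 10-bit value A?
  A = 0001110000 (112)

0001110000
1-bits at positions (from bit 0 = LSB): 4, 5, 6
Count = 3

Answer: 3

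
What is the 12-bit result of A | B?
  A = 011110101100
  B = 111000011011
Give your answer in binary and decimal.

Apply | to each column (1 where either bit is 1):
  011110101100
| 111000011011
--------------
  111110111111

Answer: 111110111111 (4031)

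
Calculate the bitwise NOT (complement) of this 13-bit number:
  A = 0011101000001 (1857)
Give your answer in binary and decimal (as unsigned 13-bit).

Flip each bit (0->1, 1->0):
  0011101000001
  1100010111110

Answer: 1100010111110 (6334)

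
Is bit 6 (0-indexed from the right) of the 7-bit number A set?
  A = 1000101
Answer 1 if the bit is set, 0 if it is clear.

Bit 6 is the 7th from the right.
  1000101
  ^
That bit is 1.

Answer: 1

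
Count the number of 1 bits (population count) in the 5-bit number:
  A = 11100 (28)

11100
1-bits at positions (from bit 0 = LSB): 2, 3, 4
Count = 3

Answer: 3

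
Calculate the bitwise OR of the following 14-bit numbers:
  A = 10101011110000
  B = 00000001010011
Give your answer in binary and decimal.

Apply | to each column (1 where either bit is 1):
  10101011110000
| 00000001010011
----------------
  10101011110011

Answer: 10101011110011 (10995)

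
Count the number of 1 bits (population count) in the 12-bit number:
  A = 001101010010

001101010010
1-bits at positions (from bit 0 = LSB): 1, 4, 6, 8, 9
Count = 5

Answer: 5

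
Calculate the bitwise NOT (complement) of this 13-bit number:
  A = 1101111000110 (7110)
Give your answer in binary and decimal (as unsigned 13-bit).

Flip each bit (0->1, 1->0):
  1101111000110
  0010000111001

Answer: 0010000111001 (1081)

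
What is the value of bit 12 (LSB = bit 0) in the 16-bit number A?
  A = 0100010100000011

Bit 12 is the 13th from the right.
  0100010100000011
     ^
That bit is 0.

Answer: 0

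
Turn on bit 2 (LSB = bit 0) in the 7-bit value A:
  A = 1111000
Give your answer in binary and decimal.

Mask = 1 << 2 = 0000100
Bit 2 of A is 0, so OR-ing with the mask flips it to 1.
  1111000
| 0000100
---------
  1111100

Answer: 1111100 (124)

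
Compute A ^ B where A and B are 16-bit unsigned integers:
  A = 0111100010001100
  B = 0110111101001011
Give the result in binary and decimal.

Apply ^ to each column (1 where bits differ):
  0111100010001100
^ 0110111101001011
------------------
  0001011111000111

Answer: 0001011111000111 (6087)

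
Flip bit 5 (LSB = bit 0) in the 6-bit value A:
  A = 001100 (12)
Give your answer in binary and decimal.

Mask = 1 << 5 = 100000
Bit 5 of A is 0; XOR with the mask flips it to 1.
  001100
^ 100000
--------
  101100

Answer: 101100 (44)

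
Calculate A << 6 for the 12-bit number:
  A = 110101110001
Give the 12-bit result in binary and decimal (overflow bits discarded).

Shift left by 6: drop the top 6 bit(s), append 6 zero(s) on the right.
  110101110001  ->  discard [110101], keep [110001], append 000000
= 110001000000

Answer: 110001000000 (3136)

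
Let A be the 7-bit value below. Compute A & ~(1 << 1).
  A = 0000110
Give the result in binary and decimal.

Mask = ~(1 << 1) = 1111101
Bit 1 of A is 1, so AND-ing with the mask clears it to 0.
  0000110
& 1111101
---------
  0000100

Answer: 0000100 (4)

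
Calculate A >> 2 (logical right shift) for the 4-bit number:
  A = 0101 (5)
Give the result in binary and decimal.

Logical shift right by 2: drop the bottom 2 bit(s), prepend 2 zero(s) on the left.
  0101  ->  keep [01], discard [01], prepend 00
= 0001

Answer: 0001 (1)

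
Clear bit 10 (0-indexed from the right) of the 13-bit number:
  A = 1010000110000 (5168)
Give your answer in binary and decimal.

Mask = ~(1 << 10) = 1101111111111
Bit 10 of A is 1, so AND-ing with the mask clears it to 0.
  1010000110000
& 1101111111111
---------------
  1000000110000

Answer: 1000000110000 (4144)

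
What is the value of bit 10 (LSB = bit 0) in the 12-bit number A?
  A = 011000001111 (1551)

Bit 10 is the 11th from the right.
  011000001111
   ^
That bit is 1.

Answer: 1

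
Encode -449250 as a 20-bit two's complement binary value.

1. Binary of +449250:  01101101101011100010
2. Invert bits:     10010010010100011101
3. Add 1:           10010010010100011110

Answer: 10010010010100011110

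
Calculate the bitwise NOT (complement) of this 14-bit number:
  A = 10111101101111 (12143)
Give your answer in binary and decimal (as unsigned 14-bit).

Flip each bit (0->1, 1->0):
  10111101101111
  01000010010000

Answer: 01000010010000 (4240)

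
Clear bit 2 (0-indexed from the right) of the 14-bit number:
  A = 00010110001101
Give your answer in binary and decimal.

Mask = ~(1 << 2) = 11111111111011
Bit 2 of A is 1, so AND-ing with the mask clears it to 0.
  00010110001101
& 11111111111011
----------------
  00010110001001

Answer: 00010110001001 (1417)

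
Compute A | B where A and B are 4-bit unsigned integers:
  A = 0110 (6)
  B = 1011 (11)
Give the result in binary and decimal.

Apply | to each column (1 where either bit is 1):
  0110
| 1011
------
  1111

Answer: 1111 (15)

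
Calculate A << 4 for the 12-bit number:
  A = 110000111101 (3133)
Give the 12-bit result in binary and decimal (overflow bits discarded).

Shift left by 4: drop the top 4 bit(s), append 4 zero(s) on the right.
  110000111101  ->  discard [1100], keep [00111101], append 0000
= 001111010000

Answer: 001111010000 (976)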